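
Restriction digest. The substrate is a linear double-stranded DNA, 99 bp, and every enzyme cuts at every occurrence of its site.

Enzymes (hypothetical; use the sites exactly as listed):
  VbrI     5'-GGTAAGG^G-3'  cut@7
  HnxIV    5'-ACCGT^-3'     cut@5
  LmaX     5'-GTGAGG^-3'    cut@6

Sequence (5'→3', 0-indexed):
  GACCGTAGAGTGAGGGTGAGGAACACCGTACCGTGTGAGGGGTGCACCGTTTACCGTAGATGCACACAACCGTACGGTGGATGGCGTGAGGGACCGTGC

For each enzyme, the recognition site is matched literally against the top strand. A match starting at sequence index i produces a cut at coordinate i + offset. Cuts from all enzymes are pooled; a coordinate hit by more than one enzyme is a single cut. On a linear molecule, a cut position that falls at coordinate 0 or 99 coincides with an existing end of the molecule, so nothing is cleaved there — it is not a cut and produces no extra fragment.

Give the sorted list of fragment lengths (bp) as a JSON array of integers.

[2,5,6,6,6,6,7,8,9,10,16,18]

Per-enzyme occurrences:
  VbrI (GGTAAGGG, off=7): no sites
  HnxIV (ACCGT, off=5): starts [1, 24, 29, 45, 52, 68, 92] → cuts [6, 29, 34, 50, 57, 73, 97]
  LmaX (GTGAGG, off=6): starts [9, 15, 34, 85] → cuts [15, 21, 40, 91]

All cut coordinates (distinct, sorted): [6, 15, 21, 29, 34, 40, 50, 57, 73, 91, 97]

Fragments:
  [0,6): 6 bp
  [6,15): 9 bp
  [15,21): 6 bp
  [21,29): 8 bp
  [29,34): 5 bp
  [34,40): 6 bp
  [40,50): 10 bp
  [50,57): 7 bp
  [57,73): 16 bp
  [73,91): 18 bp
  [91,97): 6 bp
  [97,99): 2 bp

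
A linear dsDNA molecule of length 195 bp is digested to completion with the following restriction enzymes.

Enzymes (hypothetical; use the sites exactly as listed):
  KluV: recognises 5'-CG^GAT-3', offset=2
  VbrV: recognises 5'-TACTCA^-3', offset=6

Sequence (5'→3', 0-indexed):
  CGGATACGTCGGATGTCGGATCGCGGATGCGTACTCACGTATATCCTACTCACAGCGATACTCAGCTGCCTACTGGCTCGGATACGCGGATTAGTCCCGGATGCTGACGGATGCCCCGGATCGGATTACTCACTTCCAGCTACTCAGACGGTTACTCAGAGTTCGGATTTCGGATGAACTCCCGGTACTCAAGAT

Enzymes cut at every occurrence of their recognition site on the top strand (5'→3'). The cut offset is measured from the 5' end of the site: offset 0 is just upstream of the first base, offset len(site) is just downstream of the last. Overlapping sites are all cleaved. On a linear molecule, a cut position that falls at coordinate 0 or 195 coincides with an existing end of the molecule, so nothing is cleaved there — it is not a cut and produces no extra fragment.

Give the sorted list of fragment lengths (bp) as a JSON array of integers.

[2,4,5,7,7,7,7,8,9,9,9,10,11,12,12,12,14,15,16,19]

Scan for sites:
  KluV (CGGAT, off=2): starts [0, 9, 16, 23, 78, 86, 97, 107, 116, 121, 163, 170] → cuts [2, 11, 18, 25, 80, 88, 99, 109, 118, 123, 165, 172]
  VbrV (TACTCA, off=6): starts [31, 46, 58, 126, 140, 152, 185] → cuts [37, 52, 64, 132, 146, 158, 191]

Pooled cuts: [2, 11, 18, 25, 37, 52, 64, 80, 88, 99, 109, 118, 123, 132, 146, 158, 165, 172, 191]

Fragments:
  [0,2): 2 bp
  [2,11): 9 bp
  [11,18): 7 bp
  [18,25): 7 bp
  [25,37): 12 bp
  [37,52): 15 bp
  [52,64): 12 bp
  [64,80): 16 bp
  [80,88): 8 bp
  [88,99): 11 bp
  [99,109): 10 bp
  [109,118): 9 bp
  [118,123): 5 bp
  [123,132): 9 bp
  [132,146): 14 bp
  [146,158): 12 bp
  [158,165): 7 bp
  [165,172): 7 bp
  [172,191): 19 bp
  [191,195): 4 bp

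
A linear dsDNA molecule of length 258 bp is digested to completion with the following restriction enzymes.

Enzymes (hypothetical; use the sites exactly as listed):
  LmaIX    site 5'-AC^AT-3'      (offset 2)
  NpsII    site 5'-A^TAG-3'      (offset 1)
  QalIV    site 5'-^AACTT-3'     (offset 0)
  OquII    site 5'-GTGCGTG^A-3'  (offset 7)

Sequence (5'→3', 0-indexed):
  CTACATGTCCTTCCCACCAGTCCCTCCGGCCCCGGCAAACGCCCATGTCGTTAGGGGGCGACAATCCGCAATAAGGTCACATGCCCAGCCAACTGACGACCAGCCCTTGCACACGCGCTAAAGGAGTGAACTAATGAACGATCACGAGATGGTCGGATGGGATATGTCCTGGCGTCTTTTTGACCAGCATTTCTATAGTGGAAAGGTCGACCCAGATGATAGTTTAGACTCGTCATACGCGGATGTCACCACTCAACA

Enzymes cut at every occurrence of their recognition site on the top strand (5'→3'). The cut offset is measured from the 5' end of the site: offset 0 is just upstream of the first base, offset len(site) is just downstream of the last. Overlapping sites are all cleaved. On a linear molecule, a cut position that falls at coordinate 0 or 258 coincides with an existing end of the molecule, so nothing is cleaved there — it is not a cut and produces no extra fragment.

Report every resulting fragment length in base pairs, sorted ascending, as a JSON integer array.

Scan for sites:
  LmaIX (ACAT, off=2): starts [2, 78] → cuts [4, 80]
  NpsII (ATAG, off=1): starts [194, 218] → cuts [195, 219]
  QalIV (AACTT, off=0): no sites
  OquII (GTGCGTGA, off=7): no sites

All cut coordinates (distinct, sorted): [4, 80, 195, 219]

Fragment lengths:
  [0,4): 4 bp
  [4,80): 76 bp
  [80,195): 115 bp
  [195,219): 24 bp
  [219,258): 39 bp

[4,24,39,76,115]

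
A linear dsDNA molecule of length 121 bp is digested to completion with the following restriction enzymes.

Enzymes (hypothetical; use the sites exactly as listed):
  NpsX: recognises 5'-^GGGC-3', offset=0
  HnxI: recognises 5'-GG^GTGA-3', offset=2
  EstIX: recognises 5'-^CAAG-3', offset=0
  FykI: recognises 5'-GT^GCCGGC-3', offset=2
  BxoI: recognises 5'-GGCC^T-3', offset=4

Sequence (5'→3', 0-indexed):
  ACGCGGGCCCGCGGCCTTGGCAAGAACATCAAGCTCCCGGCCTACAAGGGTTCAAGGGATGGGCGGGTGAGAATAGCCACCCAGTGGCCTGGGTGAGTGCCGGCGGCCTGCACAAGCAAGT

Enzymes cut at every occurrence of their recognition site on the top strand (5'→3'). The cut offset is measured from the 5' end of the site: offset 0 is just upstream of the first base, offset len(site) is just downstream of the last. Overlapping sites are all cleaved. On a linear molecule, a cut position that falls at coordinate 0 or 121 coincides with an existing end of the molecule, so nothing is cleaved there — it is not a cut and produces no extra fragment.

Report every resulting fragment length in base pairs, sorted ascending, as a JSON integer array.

[2,3,4,4,4,4,5,6,6,8,8,9,10,12,13,23]

Per-enzyme occurrences:
  NpsX GGGC/0: at [4, 60] ⇒ [4, 60]
  HnxI GGGTGA/2: at [64, 90] ⇒ [66, 92]
  EstIX CAAG/0: at [20, 29, 44, 52, 112, 116] ⇒ [20, 29, 44, 52, 112, 116]
  FykI GTGCCGGC/2: at [96] ⇒ [98]
  BxoI GGCCT/4: at [12, 38, 85, 104] ⇒ [16, 42, 89, 108]

Pooled cuts: [4, 16, 20, 29, 42, 44, 52, 60, 66, 89, 92, 98, 108, 112, 116]

Fragment lengths:
  [0,4): 4 bp
  [4,16): 12 bp
  [16,20): 4 bp
  [20,29): 9 bp
  [29,42): 13 bp
  [42,44): 2 bp
  [44,52): 8 bp
  [52,60): 8 bp
  [60,66): 6 bp
  [66,89): 23 bp
  [89,92): 3 bp
  [92,98): 6 bp
  [98,108): 10 bp
  [108,112): 4 bp
  [112,116): 4 bp
  [116,121): 5 bp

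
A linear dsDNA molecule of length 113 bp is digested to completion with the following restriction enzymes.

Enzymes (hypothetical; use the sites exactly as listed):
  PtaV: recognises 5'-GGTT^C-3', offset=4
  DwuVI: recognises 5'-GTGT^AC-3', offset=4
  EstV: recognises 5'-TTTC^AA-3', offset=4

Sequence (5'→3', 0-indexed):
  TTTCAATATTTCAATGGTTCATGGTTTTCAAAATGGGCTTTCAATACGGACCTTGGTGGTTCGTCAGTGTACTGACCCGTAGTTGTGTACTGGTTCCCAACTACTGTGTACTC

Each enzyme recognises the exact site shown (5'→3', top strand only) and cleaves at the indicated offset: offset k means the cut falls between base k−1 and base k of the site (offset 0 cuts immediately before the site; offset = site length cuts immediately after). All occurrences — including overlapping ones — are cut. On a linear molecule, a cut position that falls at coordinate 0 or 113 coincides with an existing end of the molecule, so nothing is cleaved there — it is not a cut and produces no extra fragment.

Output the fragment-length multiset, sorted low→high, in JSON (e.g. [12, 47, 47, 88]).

[4,4,7,7,8,9,10,13,14,18,19]

Scan for sites:
  PtaV GGTTC/4: at [15, 57, 91] ⇒ [19, 61, 95]
  DwuVI GTGTAC/4: at [66, 84, 105] ⇒ [70, 88, 109]
  EstV TTTCAA/4: at [0, 8, 25, 38] ⇒ [4, 12, 29, 42]

All cut coordinates (distinct, sorted): [4, 12, 19, 29, 42, 61, 70, 88, 95, 109]

Fragments:
  [0,4): 4 bp
  [4,12): 8 bp
  [12,19): 7 bp
  [19,29): 10 bp
  [29,42): 13 bp
  [42,61): 19 bp
  [61,70): 9 bp
  [70,88): 18 bp
  [88,95): 7 bp
  [95,109): 14 bp
  [109,113): 4 bp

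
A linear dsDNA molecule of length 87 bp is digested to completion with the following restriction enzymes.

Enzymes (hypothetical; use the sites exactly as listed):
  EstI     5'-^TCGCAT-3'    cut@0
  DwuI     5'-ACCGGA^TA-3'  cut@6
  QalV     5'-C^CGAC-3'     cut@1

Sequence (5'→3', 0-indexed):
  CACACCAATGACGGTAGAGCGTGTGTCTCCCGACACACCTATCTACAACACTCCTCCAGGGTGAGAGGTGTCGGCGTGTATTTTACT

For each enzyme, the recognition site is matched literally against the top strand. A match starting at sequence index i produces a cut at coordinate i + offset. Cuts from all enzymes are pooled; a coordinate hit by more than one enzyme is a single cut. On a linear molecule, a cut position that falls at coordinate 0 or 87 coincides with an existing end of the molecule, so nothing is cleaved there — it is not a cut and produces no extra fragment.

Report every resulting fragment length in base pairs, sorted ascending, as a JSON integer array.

Per-enzyme occurrences:
  EstI (TCGCAT, off=0): no sites
  DwuI (ACCGGATA, off=6): no sites
  QalV CCGAC/1: at [29] ⇒ [30]

All cut coordinates (distinct, sorted): [30]

Fragment lengths:
  [0,30): 30 bp
  [30,87): 57 bp

[30,57]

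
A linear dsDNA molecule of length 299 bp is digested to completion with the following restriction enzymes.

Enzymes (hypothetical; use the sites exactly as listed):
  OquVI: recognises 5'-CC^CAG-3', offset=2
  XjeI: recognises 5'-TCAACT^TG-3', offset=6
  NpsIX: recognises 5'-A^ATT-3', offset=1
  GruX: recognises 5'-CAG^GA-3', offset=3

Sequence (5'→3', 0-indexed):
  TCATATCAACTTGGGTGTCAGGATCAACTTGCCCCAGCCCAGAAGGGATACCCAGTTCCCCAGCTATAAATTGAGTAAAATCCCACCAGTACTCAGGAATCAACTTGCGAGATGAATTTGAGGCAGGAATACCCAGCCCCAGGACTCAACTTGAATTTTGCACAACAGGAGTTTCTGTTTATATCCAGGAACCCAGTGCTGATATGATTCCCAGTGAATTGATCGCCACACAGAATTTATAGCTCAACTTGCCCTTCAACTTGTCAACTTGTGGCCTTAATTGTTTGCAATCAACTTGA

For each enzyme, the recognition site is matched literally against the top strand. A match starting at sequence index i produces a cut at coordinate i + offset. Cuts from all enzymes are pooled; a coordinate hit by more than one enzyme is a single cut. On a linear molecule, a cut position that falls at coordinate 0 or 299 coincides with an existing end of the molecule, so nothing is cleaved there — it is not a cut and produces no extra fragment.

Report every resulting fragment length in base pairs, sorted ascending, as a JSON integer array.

Site scan:
  OquVI CCCAG/2: at [32, 37, 50, 58, 131, 137, 191, 209] ⇒ [34, 39, 52, 60, 133, 139, 193, 211]
  XjeI TCAACTTG/6: at [5, 23, 99, 145, 243, 255, 263, 290] ⇒ [11, 29, 105, 151, 249, 261, 269, 296]
  NpsIX AATT/1: at [68, 114, 153, 216, 233, 278] ⇒ [69, 115, 154, 217, 234, 279]
  GruX CAGGA/3: at [18, 93, 123, 139, 165, 185] ⇒ [21, 96, 126, 142, 168, 188]

All cut coordinates (distinct, sorted): [11, 21, 29, 34, 39, 52, 60, 69, 96, 105, 115, 126, 133, 139, 142, 151, 154, 168, 188, 193, 211, 217, 234, 249, 261, 269, 279, 296]

Fragments:
  [0,11): 11 bp
  [11,21): 10 bp
  [21,29): 8 bp
  [29,34): 5 bp
  [34,39): 5 bp
  [39,52): 13 bp
  [52,60): 8 bp
  [60,69): 9 bp
  [69,96): 27 bp
  [96,105): 9 bp
  [105,115): 10 bp
  [115,126): 11 bp
  [126,133): 7 bp
  [133,139): 6 bp
  [139,142): 3 bp
  [142,151): 9 bp
  [151,154): 3 bp
  [154,168): 14 bp
  [168,188): 20 bp
  [188,193): 5 bp
  [193,211): 18 bp
  [211,217): 6 bp
  [217,234): 17 bp
  [234,249): 15 bp
  [249,261): 12 bp
  [261,269): 8 bp
  [269,279): 10 bp
  [279,296): 17 bp
  [296,299): 3 bp

[3,3,3,5,5,5,6,6,7,8,8,8,9,9,9,10,10,10,11,11,12,13,14,15,17,17,18,20,27]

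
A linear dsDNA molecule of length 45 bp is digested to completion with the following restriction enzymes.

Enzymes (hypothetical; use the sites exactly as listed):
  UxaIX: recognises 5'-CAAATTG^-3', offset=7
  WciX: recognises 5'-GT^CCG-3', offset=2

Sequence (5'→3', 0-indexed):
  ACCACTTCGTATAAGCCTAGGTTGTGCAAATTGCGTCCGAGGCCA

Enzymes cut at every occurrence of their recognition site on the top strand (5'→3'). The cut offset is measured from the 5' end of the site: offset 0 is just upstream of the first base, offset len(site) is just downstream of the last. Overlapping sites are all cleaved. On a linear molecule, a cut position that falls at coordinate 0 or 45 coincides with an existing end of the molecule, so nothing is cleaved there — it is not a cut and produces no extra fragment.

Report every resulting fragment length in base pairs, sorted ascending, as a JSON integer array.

Site scan:
  UxaIX (CAAATTG, off=7): starts [26] → cuts [33]
  WciX (GTCCG, off=2): starts [34] → cuts [36]

Pooled cuts: [33, 36]

Fragments:
  [0,33): 33 bp
  [33,36): 3 bp
  [36,45): 9 bp

[3,9,33]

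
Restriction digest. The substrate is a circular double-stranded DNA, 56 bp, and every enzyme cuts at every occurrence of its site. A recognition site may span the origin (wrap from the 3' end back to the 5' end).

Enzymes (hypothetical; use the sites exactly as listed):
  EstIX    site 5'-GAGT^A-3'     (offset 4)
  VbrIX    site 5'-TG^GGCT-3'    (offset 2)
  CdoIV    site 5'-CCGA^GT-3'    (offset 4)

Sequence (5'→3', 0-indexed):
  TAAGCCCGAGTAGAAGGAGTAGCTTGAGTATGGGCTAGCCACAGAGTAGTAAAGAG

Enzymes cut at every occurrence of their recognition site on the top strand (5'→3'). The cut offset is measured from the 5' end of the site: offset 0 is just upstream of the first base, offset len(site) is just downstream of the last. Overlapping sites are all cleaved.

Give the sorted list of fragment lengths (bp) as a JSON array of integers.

[2,3,8,9,9,10,15]

Per-enzyme occurrences:
  EstIX GAGTA/4: at [7, 16, 25, 43, 53] ⇒ [1, 11, 20, 29, 47]
  VbrIX TGGGCT/2: at [30] ⇒ [32]
  CdoIV CCGAGT/4: at [5] ⇒ [9]

All cut coordinates (distinct, sorted): [1, 9, 11, 20, 29, 32, 47]

Fragment lengths:
  1→9: 8 bp
  9→11: 2 bp
  11→20: 9 bp
  20→29: 9 bp
  29→32: 3 bp
  32→47: 15 bp
  47→1 (wrap): 56-47+1 = 10 bp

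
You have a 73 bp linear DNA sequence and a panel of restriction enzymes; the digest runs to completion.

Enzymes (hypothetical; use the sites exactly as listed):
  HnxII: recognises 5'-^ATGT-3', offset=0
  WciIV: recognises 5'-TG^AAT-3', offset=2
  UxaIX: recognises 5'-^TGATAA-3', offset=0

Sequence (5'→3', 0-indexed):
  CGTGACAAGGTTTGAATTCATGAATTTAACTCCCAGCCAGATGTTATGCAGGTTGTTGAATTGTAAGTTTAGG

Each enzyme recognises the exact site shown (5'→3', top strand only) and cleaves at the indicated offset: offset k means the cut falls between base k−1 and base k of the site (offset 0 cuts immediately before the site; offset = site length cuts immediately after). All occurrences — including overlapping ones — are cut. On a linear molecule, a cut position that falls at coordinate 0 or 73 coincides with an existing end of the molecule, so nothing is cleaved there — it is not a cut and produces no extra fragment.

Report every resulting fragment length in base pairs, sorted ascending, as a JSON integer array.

[8,14,15,18,18]

Per-enzyme occurrences:
  HnxII ATGT/0: at [40] ⇒ [40]
  WciIV TGAAT/2: at [12, 20, 56] ⇒ [14, 22, 58]
  UxaIX (TGATAA, off=0): no sites

Pooled cuts: [14, 22, 40, 58]

Fragment lengths:
  [0,14): 14 bp
  [14,22): 8 bp
  [22,40): 18 bp
  [40,58): 18 bp
  [58,73): 15 bp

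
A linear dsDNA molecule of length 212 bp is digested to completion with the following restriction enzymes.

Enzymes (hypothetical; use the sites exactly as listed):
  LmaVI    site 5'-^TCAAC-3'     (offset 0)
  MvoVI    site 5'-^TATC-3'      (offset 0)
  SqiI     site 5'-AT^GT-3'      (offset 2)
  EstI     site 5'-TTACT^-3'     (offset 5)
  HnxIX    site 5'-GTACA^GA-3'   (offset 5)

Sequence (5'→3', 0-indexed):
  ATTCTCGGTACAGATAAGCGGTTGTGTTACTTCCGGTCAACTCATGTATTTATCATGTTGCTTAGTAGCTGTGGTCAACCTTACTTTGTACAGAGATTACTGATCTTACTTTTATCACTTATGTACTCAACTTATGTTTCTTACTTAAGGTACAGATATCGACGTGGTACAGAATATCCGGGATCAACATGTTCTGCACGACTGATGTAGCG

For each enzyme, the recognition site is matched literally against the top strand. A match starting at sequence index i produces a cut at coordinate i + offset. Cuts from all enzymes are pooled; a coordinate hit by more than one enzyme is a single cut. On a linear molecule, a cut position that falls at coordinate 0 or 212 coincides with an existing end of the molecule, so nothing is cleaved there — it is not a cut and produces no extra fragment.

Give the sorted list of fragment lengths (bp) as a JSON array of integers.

[2,2,3,4,5,5,6,6,7,7,9,9,9,9,9,9,10,10,11,12,15,16,18,19]

Scan for sites:
  LmaVI (TCAAC, off=0): starts [36, 74, 126, 183] → cuts [36, 74, 126, 183]
  MvoVI (TATC, off=0): starts [50, 112, 156, 174] → cuts [50, 112, 156, 174]
  SqiI (ATGT, off=2): starts [43, 54, 120, 133, 188, 204] → cuts [45, 56, 122, 135, 190, 206]
  EstI (TTACT, off=5): starts [26, 80, 96, 105, 140] → cuts [31, 85, 101, 110, 145]
  HnxIX (GTACAGA, off=5): starts [7, 87, 149, 166] → cuts [12, 92, 154, 171]

Pooled cuts: [12, 31, 36, 45, 50, 56, 74, 85, 92, 101, 110, 112, 122, 126, 135, 145, 154, 156, 171, 174, 183, 190, 206]

Fragment lengths:
  [0,12): 12 bp
  [12,31): 19 bp
  [31,36): 5 bp
  [36,45): 9 bp
  [45,50): 5 bp
  [50,56): 6 bp
  [56,74): 18 bp
  [74,85): 11 bp
  [85,92): 7 bp
  [92,101): 9 bp
  [101,110): 9 bp
  [110,112): 2 bp
  [112,122): 10 bp
  [122,126): 4 bp
  [126,135): 9 bp
  [135,145): 10 bp
  [145,154): 9 bp
  [154,156): 2 bp
  [156,171): 15 bp
  [171,174): 3 bp
  [174,183): 9 bp
  [183,190): 7 bp
  [190,206): 16 bp
  [206,212): 6 bp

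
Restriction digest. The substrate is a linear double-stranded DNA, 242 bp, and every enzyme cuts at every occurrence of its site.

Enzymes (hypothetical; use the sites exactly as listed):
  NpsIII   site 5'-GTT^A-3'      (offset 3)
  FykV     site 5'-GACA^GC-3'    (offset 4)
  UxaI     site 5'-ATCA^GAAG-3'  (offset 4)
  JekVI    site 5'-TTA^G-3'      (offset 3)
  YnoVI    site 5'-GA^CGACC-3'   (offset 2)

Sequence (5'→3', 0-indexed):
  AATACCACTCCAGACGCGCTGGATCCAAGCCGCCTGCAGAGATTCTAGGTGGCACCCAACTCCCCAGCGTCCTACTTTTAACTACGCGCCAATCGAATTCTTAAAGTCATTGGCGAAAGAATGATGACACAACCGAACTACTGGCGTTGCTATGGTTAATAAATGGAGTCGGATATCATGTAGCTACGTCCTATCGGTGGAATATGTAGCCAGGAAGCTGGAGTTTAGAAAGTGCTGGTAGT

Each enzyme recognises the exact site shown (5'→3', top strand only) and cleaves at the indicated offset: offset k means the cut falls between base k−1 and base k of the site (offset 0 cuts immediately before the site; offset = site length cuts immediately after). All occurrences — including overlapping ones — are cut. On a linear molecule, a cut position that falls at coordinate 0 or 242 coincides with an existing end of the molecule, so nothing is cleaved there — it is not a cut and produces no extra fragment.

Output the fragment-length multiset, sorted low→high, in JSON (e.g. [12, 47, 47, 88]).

Per-enzyme occurrences:
  NpsIII GTTA/3: at [154] ⇒ [157]
  FykV (GACAGC, off=4): no sites
  UxaI (ATCAGAAG, off=4): no sites
  JekVI TTAG/3: at [224] ⇒ [227]
  YnoVI (GACGACC, off=2): no sites

All cut coordinates (distinct, sorted): [157, 227]

Fragments:
  [0,157): 157 bp
  [157,227): 70 bp
  [227,242): 15 bp

[15,70,157]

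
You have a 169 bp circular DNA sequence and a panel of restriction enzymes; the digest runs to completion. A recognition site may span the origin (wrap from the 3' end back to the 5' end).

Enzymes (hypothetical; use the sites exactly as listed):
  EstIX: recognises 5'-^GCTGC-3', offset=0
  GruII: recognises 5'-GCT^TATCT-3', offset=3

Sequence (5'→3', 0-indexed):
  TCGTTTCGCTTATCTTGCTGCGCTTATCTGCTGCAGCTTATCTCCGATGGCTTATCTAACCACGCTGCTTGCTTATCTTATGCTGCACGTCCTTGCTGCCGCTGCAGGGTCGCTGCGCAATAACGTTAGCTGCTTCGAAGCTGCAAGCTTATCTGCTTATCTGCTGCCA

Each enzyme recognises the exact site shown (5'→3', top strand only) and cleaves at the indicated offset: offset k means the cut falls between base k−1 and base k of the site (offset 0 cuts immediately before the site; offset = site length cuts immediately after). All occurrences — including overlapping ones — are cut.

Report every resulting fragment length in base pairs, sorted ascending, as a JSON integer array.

[5,5,6,6,8,8,8,9,10,10,11,11,11,13,14,17,17]

Per-enzyme occurrences:
  EstIX (GCTGC, off=0): starts [16, 29, 63, 81, 94, 100, 111, 128, 139, 162] → cuts [16, 29, 63, 81, 94, 100, 111, 128, 139, 162]
  GruII (GCTTATCT, off=3): starts [7, 21, 35, 49, 70, 146, 154] → cuts [10, 24, 38, 52, 73, 149, 157]

Pooled cuts: [10, 16, 24, 29, 38, 52, 63, 73, 81, 94, 100, 111, 128, 139, 149, 157, 162]

Fragments:
  10→16: 6 bp
  16→24: 8 bp
  24→29: 5 bp
  29→38: 9 bp
  38→52: 14 bp
  52→63: 11 bp
  63→73: 10 bp
  73→81: 8 bp
  81→94: 13 bp
  94→100: 6 bp
  100→111: 11 bp
  111→128: 17 bp
  128→139: 11 bp
  139→149: 10 bp
  149→157: 8 bp
  157→162: 5 bp
  162→10 (wrap): 169-162+10 = 17 bp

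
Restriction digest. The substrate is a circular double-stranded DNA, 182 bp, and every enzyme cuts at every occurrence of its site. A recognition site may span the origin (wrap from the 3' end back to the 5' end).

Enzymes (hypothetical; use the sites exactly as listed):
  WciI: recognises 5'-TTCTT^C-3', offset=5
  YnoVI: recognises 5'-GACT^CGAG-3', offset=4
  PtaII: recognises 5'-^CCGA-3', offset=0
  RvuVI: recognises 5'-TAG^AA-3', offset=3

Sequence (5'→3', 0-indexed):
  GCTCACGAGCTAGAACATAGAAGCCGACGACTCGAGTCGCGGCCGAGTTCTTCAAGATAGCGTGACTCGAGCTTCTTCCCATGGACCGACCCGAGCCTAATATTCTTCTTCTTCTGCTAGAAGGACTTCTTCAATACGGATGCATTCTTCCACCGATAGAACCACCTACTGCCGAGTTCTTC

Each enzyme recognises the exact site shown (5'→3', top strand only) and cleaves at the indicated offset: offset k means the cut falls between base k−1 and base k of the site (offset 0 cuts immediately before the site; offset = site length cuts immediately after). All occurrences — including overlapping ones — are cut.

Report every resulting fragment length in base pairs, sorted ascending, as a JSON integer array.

[3,3,3,3,5,7,7,7,8,9,10,10,10,10,11,12,14,15,17,18]

Per-enzyme occurrences:
  WciI (TTCTTC, off=5): starts [47, 72, 102, 105, 108, 126, 144, 176] → cuts [52, 77, 107, 110, 113, 131, 149, 181]
  YnoVI (GACTCGAG, off=4): starts [28, 63] → cuts [32, 67]
  PtaII (CCGA, off=0): starts [23, 42, 85, 90, 152, 171] → cuts [23, 42, 85, 90, 152, 171]
  RvuVI (TAGAA, off=3): starts [10, 17, 117, 156] → cuts [13, 20, 120, 159]

Pooled cuts: [13, 20, 23, 32, 42, 52, 67, 77, 85, 90, 107, 110, 113, 120, 131, 149, 152, 159, 171, 181]

Fragment lengths:
  13→20: 7 bp
  20→23: 3 bp
  23→32: 9 bp
  32→42: 10 bp
  42→52: 10 bp
  52→67: 15 bp
  67→77: 10 bp
  77→85: 8 bp
  85→90: 5 bp
  90→107: 17 bp
  107→110: 3 bp
  110→113: 3 bp
  113→120: 7 bp
  120→131: 11 bp
  131→149: 18 bp
  149→152: 3 bp
  152→159: 7 bp
  159→171: 12 bp
  171→181: 10 bp
  181→13 (wrap): 182-181+13 = 14 bp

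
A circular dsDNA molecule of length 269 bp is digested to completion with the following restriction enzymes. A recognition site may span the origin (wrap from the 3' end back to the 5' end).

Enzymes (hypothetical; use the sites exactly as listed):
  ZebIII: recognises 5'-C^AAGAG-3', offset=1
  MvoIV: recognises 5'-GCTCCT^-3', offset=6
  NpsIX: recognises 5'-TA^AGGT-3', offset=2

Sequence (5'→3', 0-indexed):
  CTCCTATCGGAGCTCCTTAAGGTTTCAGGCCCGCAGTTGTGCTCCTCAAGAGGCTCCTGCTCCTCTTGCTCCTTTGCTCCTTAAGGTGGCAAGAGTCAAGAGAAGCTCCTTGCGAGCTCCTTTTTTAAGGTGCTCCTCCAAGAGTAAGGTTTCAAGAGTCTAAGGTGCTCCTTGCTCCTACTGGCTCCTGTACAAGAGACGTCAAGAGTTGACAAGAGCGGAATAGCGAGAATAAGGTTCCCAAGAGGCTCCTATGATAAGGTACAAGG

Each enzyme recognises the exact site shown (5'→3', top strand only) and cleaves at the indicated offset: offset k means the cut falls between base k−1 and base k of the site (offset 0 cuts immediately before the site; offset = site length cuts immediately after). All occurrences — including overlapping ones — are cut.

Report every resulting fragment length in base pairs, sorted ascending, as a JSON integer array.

Site scan:
  ZebIII CAAGAG/1: at [46, 89, 96, 138, 152, 192, 202, 212, 241] ⇒ [47, 90, 97, 139, 153, 193, 203, 213, 242]
  MvoIV GCTCCT/6: at [11, 40, 52, 58, 67, 75, 104, 115, 131, 166, 173, 183, 247, 268] ⇒ [5, 17, 46, 58, 64, 73, 81, 110, 121, 137, 172, 179, 189, 253]
  NpsIX TAAGGT/2: at [17, 81, 125, 144, 160, 232, 257] ⇒ [19, 83, 127, 146, 162, 234, 259]

Pooled cuts: [5, 17, 19, 46, 47, 58, 64, 73, 81, 83, 90, 97, 110, 121, 127, 137, 139, 146, 153, 162, 172, 179, 189, 193, 203, 213, 234, 242, 253, 259]

Fragments:
  5→17: 12 bp
  17→19: 2 bp
  19→46: 27 bp
  46→47: 1 bp
  47→58: 11 bp
  58→64: 6 bp
  64→73: 9 bp
  73→81: 8 bp
  81→83: 2 bp
  83→90: 7 bp
  90→97: 7 bp
  97→110: 13 bp
  110→121: 11 bp
  121→127: 6 bp
  127→137: 10 bp
  137→139: 2 bp
  139→146: 7 bp
  146→153: 7 bp
  153→162: 9 bp
  162→172: 10 bp
  172→179: 7 bp
  179→189: 10 bp
  189→193: 4 bp
  193→203: 10 bp
  203→213: 10 bp
  213→234: 21 bp
  234→242: 8 bp
  242→253: 11 bp
  253→259: 6 bp
  259→5 (wrap): 269-259+5 = 15 bp

[1,2,2,2,4,6,6,6,7,7,7,7,7,8,8,9,9,10,10,10,10,10,11,11,11,12,13,15,21,27]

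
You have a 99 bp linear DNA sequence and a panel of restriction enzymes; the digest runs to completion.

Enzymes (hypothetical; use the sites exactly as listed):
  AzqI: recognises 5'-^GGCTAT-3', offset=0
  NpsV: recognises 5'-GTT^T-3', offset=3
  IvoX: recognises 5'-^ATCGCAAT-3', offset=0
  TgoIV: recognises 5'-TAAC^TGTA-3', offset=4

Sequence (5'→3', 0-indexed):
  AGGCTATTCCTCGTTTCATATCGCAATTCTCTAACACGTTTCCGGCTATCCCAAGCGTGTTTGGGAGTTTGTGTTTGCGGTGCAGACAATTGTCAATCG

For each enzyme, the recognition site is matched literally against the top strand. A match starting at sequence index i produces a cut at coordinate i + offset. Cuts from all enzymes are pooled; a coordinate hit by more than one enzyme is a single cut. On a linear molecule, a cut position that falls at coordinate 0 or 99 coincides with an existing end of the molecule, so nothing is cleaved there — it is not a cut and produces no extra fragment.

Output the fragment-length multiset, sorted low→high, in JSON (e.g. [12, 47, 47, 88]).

Site scan:
  AzqI GGCTAT/0: at [1, 43] ⇒ [1, 43]
  NpsV GTTT/3: at [12, 37, 58, 66, 72] ⇒ [15, 40, 61, 69, 75]
  IvoX ATCGCAAT/0: at [19] ⇒ [19]
  TgoIV (TAACTGTA, off=4): no sites

Pooled cuts: [1, 15, 19, 40, 43, 61, 69, 75]

Fragment lengths:
  [0,1): 1 bp
  [1,15): 14 bp
  [15,19): 4 bp
  [19,40): 21 bp
  [40,43): 3 bp
  [43,61): 18 bp
  [61,69): 8 bp
  [69,75): 6 bp
  [75,99): 24 bp

[1,3,4,6,8,14,18,21,24]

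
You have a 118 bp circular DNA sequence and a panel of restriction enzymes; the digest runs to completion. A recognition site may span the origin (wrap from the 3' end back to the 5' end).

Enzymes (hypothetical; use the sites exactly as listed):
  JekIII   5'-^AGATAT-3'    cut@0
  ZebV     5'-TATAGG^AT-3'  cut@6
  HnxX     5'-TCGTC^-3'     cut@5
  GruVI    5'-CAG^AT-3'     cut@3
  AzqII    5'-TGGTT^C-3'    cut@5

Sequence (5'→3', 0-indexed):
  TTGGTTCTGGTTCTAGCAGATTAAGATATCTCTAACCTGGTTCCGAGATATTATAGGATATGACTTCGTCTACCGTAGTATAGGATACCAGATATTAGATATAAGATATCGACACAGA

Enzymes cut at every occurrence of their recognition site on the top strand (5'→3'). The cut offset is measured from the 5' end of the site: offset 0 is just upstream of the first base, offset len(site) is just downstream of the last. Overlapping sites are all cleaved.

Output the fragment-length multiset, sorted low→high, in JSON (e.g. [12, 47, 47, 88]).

[2,3,4,5,5,6,7,7,7,12,13,14,14,19]

Scan for sites:
  JekIII AGATAT/0: at [23, 45, 89, 96, 103] ⇒ [23, 45, 89, 96, 103]
  ZebV TATAGGAT/6: at [51, 78] ⇒ [57, 84]
  HnxX TCGTC/5: at [65] ⇒ [70]
  GruVI CAGAT/3: at [16, 88, 114] ⇒ [19, 91, 117]
  AzqII TGGTTC/5: at [1, 7, 37] ⇒ [6, 12, 42]

All cut coordinates (distinct, sorted): [6, 12, 19, 23, 42, 45, 57, 70, 84, 89, 91, 96, 103, 117]

Fragments:
  6→12: 6 bp
  12→19: 7 bp
  19→23: 4 bp
  23→42: 19 bp
  42→45: 3 bp
  45→57: 12 bp
  57→70: 13 bp
  70→84: 14 bp
  84→89: 5 bp
  89→91: 2 bp
  91→96: 5 bp
  96→103: 7 bp
  103→117: 14 bp
  117→6 (wrap): 118-117+6 = 7 bp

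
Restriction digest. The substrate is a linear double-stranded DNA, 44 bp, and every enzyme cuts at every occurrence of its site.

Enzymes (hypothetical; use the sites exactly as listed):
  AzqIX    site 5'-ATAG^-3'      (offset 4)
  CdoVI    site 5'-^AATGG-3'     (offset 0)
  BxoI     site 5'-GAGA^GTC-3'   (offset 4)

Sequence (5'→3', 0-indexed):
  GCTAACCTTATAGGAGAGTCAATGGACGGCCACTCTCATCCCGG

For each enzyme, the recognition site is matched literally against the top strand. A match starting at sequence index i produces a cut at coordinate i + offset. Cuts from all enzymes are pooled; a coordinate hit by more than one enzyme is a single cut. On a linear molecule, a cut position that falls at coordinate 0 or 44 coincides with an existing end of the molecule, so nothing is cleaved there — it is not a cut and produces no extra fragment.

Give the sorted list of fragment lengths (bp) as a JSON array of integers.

Scan for sites:
  AzqIX (ATAG, off=4): starts [9] → cuts [13]
  CdoVI (AATGG, off=0): starts [20] → cuts [20]
  BxoI (GAGAGTC, off=4): starts [13] → cuts [17]

Pooled cuts: [13, 17, 20]

Fragments:
  [0,13): 13 bp
  [13,17): 4 bp
  [17,20): 3 bp
  [20,44): 24 bp

[3,4,13,24]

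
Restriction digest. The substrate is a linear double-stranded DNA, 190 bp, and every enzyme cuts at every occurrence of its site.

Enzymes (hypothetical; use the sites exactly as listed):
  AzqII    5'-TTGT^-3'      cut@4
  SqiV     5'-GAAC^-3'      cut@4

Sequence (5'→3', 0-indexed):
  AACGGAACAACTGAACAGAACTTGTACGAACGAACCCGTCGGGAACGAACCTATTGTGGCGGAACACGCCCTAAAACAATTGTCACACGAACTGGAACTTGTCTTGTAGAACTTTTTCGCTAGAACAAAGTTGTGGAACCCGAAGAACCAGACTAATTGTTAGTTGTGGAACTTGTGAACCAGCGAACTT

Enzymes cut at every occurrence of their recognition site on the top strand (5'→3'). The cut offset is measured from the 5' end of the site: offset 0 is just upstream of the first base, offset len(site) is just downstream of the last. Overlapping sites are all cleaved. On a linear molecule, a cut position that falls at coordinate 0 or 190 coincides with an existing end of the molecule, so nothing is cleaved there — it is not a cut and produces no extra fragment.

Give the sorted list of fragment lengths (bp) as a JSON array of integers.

[2,4,4,4,4,4,4,5,5,5,5,5,6,6,7,7,8,8,8,8,8,9,9,11,12,14,18]

Per-enzyme occurrences:
  AzqII (TTGT, off=4): starts [21, 53, 79, 98, 103, 130, 156, 163, 172] → cuts [25, 57, 83, 102, 107, 134, 160, 167, 176]
  SqiV (GAAC, off=4): starts [4, 12, 17, 27, 31, 42, 46, 61, 88, 94, 108, 122, 135, 144, 168, 176, 184] → cuts [8, 16, 21, 31, 35, 46, 50, 65, 92, 98, 112, 126, 139, 148, 172, 180, 188]

All cut coordinates (distinct, sorted): [8, 16, 21, 25, 31, 35, 46, 50, 57, 65, 83, 92, 98, 102, 107, 112, 126, 134, 139, 148, 160, 167, 172, 176, 180, 188]

Fragment lengths:
  [0,8): 8 bp
  [8,16): 8 bp
  [16,21): 5 bp
  [21,25): 4 bp
  [25,31): 6 bp
  [31,35): 4 bp
  [35,46): 11 bp
  [46,50): 4 bp
  [50,57): 7 bp
  [57,65): 8 bp
  [65,83): 18 bp
  [83,92): 9 bp
  [92,98): 6 bp
  [98,102): 4 bp
  [102,107): 5 bp
  [107,112): 5 bp
  [112,126): 14 bp
  [126,134): 8 bp
  [134,139): 5 bp
  [139,148): 9 bp
  [148,160): 12 bp
  [160,167): 7 bp
  [167,172): 5 bp
  [172,176): 4 bp
  [176,180): 4 bp
  [180,188): 8 bp
  [188,190): 2 bp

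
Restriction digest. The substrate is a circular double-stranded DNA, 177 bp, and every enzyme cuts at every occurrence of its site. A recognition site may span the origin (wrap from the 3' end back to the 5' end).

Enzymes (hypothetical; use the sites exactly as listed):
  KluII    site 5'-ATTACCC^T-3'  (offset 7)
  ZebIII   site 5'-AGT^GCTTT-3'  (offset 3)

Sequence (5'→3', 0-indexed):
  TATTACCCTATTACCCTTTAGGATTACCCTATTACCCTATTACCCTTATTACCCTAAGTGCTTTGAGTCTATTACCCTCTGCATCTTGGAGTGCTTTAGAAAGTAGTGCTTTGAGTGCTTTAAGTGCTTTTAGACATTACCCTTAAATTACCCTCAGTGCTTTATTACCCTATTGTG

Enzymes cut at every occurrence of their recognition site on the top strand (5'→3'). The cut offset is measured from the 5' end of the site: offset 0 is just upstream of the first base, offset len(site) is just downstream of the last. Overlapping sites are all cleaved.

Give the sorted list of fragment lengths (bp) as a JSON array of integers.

Scan for sites:
  KluII (ATTACCCT, off=7): starts [1, 9, 22, 30, 38, 47, 70, 135, 146, 163] → cuts [8, 16, 29, 37, 45, 54, 77, 142, 153, 170]
  ZebIII (AGTGCTTT, off=3): starts [56, 89, 104, 113, 122, 155] → cuts [59, 92, 107, 116, 125, 158]

Pooled cuts: [8, 16, 29, 37, 45, 54, 59, 77, 92, 107, 116, 125, 142, 153, 158, 170]

Fragment lengths:
  8→16: 8 bp
  16→29: 13 bp
  29→37: 8 bp
  37→45: 8 bp
  45→54: 9 bp
  54→59: 5 bp
  59→77: 18 bp
  77→92: 15 bp
  92→107: 15 bp
  107→116: 9 bp
  116→125: 9 bp
  125→142: 17 bp
  142→153: 11 bp
  153→158: 5 bp
  158→170: 12 bp
  170→8 (wrap): 177-170+8 = 15 bp

[5,5,8,8,8,9,9,9,11,12,13,15,15,15,17,18]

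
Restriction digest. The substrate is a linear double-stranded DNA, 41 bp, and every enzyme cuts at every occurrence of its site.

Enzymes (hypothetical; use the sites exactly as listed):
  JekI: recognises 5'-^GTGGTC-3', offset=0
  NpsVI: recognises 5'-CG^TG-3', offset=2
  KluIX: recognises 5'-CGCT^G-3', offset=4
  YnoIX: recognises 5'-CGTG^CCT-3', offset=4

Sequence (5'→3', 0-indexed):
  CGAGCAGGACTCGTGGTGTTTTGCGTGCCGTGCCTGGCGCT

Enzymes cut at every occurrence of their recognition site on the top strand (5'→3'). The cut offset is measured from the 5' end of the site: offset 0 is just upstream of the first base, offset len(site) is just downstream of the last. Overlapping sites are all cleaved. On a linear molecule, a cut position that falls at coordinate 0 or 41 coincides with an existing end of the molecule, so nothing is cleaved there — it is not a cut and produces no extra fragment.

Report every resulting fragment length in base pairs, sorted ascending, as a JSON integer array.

Per-enzyme occurrences:
  JekI (GTGGTC, off=0): no sites
  NpsVI (CGTG, off=2): starts [11, 23, 28] → cuts [13, 25, 30]
  KluIX (CGCTG, off=4): no sites
  YnoIX (CGTGCCT, off=4): starts [28] → cuts [32]

All cut coordinates (distinct, sorted): [13, 25, 30, 32]

Fragments:
  [0,13): 13 bp
  [13,25): 12 bp
  [25,30): 5 bp
  [30,32): 2 bp
  [32,41): 9 bp

[2,5,9,12,13]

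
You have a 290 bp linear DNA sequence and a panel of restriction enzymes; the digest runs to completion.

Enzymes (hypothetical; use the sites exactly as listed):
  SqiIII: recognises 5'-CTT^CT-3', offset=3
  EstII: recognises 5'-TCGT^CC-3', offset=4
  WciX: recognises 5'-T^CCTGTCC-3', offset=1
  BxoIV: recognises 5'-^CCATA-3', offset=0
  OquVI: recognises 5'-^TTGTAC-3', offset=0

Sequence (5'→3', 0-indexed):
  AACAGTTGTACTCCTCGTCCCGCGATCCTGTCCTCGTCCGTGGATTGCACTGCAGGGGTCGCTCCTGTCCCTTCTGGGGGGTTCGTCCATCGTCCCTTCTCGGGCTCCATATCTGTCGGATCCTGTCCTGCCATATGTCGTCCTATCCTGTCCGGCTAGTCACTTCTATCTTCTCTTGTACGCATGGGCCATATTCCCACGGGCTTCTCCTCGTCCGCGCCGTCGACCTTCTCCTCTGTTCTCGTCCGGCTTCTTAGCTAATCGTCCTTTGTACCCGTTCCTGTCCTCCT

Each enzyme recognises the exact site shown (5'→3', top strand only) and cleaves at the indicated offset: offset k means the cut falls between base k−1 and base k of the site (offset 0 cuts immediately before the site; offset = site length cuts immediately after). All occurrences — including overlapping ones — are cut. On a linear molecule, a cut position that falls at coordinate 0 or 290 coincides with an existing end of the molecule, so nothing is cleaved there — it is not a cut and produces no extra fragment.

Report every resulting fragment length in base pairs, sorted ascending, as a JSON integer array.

Site scan:
  SqiIII CTTCT/3: at [70, 95, 162, 169, 203, 227, 249] ⇒ [73, 98, 165, 172, 206, 230, 252]
  EstII TCGTCC/4: at [14, 33, 82, 89, 137, 210, 241, 261] ⇒ [18, 37, 86, 93, 141, 214, 245, 265]
  WciX TCCTGTCC/1: at [25, 62, 120, 145, 278] ⇒ [26, 63, 121, 146, 279]
  BxoIV CCATA/0: at [106, 130, 188] ⇒ [106, 130, 188]
  OquVI TTGTAC/0: at [5, 175, 268] ⇒ [5, 175, 268]

Pooled cuts: [5, 18, 26, 37, 63, 73, 86, 93, 98, 106, 121, 130, 141, 146, 165, 172, 175, 188, 206, 214, 230, 245, 252, 265, 268, 279]

Fragments:
  [0,5): 5 bp
  [5,18): 13 bp
  [18,26): 8 bp
  [26,37): 11 bp
  [37,63): 26 bp
  [63,73): 10 bp
  [73,86): 13 bp
  [86,93): 7 bp
  [93,98): 5 bp
  [98,106): 8 bp
  [106,121): 15 bp
  [121,130): 9 bp
  [130,141): 11 bp
  [141,146): 5 bp
  [146,165): 19 bp
  [165,172): 7 bp
  [172,175): 3 bp
  [175,188): 13 bp
  [188,206): 18 bp
  [206,214): 8 bp
  [214,230): 16 bp
  [230,245): 15 bp
  [245,252): 7 bp
  [252,265): 13 bp
  [265,268): 3 bp
  [268,279): 11 bp
  [279,290): 11 bp

[3,3,5,5,5,7,7,7,8,8,8,9,10,11,11,11,11,13,13,13,13,15,15,16,18,19,26]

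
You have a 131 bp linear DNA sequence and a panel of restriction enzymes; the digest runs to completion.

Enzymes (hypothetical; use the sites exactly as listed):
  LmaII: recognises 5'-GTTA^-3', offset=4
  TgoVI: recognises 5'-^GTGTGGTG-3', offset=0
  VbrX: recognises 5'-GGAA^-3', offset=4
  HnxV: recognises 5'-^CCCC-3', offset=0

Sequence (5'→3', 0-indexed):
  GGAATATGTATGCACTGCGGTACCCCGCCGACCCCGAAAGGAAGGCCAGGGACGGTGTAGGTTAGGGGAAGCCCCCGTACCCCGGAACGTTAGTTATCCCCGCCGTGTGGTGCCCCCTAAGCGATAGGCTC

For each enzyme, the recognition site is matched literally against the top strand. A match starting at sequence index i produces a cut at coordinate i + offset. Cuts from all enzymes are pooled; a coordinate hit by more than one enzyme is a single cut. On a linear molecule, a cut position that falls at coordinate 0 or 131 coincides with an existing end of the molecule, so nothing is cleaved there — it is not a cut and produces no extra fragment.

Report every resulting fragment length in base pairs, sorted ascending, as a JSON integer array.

Site scan:
  LmaII (GTTA, off=4): starts [60, 88, 92] → cuts [64, 92, 96]
  TgoVI (GTGTGGTG, off=0): starts [104] → cuts [104]
  VbrX (GGAA, off=4): starts [0, 39, 66, 83] → cuts [4, 43, 70, 87]
  HnxV (CCCC, off=0): starts [22, 31, 71, 72, 79, 97, 112, 113] → cuts [22, 31, 71, 72, 79, 97, 112, 113]

Pooled cuts: [4, 22, 31, 43, 64, 70, 71, 72, 79, 87, 92, 96, 97, 104, 112, 113]

Fragment lengths:
  [0,4): 4 bp
  [4,22): 18 bp
  [22,31): 9 bp
  [31,43): 12 bp
  [43,64): 21 bp
  [64,70): 6 bp
  [70,71): 1 bp
  [71,72): 1 bp
  [72,79): 7 bp
  [79,87): 8 bp
  [87,92): 5 bp
  [92,96): 4 bp
  [96,97): 1 bp
  [97,104): 7 bp
  [104,112): 8 bp
  [112,113): 1 bp
  [113,131): 18 bp

[1,1,1,1,4,4,5,6,7,7,8,8,9,12,18,18,21]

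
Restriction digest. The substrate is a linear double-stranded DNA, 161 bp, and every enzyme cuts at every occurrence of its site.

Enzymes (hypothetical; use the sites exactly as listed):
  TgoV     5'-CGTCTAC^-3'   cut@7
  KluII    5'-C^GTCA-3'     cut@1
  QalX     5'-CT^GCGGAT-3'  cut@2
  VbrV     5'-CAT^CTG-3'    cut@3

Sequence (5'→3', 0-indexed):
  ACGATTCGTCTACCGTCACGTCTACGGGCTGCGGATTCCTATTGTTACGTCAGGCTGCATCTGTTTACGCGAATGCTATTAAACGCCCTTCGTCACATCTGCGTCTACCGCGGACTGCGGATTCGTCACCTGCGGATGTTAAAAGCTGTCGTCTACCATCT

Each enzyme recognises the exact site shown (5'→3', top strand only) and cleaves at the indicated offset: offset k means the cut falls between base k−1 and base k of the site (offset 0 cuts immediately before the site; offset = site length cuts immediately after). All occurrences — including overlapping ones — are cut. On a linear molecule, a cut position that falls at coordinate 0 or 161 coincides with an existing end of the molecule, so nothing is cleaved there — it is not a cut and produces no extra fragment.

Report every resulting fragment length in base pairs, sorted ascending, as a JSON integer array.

[1,5,5,7,7,8,8,10,11,12,13,18,25,31]

Scan for sites:
  TgoV (CGTCTAC, off=7): starts [6, 18, 101, 149] → cuts [13, 25, 108, 156]
  KluII (CGTCA, off=1): starts [13, 47, 90, 123] → cuts [14, 48, 91, 124]
  QalX (CTGCGGAT, off=2): starts [28, 114, 129] → cuts [30, 116, 131]
  VbrV (CATCTG, off=3): starts [57, 95] → cuts [60, 98]

All cut coordinates (distinct, sorted): [13, 14, 25, 30, 48, 60, 91, 98, 108, 116, 124, 131, 156]

Fragments:
  [0,13): 13 bp
  [13,14): 1 bp
  [14,25): 11 bp
  [25,30): 5 bp
  [30,48): 18 bp
  [48,60): 12 bp
  [60,91): 31 bp
  [91,98): 7 bp
  [98,108): 10 bp
  [108,116): 8 bp
  [116,124): 8 bp
  [124,131): 7 bp
  [131,156): 25 bp
  [156,161): 5 bp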